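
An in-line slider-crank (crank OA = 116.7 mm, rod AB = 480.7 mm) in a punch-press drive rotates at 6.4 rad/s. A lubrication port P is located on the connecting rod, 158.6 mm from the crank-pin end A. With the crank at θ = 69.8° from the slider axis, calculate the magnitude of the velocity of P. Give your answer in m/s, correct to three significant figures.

0.741

ω = 6.4 rad/s.  Crank-pin speed |V_A| = rω = 0.74688 m/s, perpendicular to OA.
Rod angle: sinφ = −(r/L) sinθ ⇒ φ = -13.170°; ω_rod = −rω cosθ/√(L²−r²sin²θ) = -0.55099 rad/s.
V_P = V_A + ω_rod × AP, with AP = 0.1586 m along the rod.
Components: V_Px = −rω sinθ − a·ω_rod·sinφ = -0.72085 m/s;  V_Py = rω cosθ + a·ω_rod·cosφ = +0.17281 m/s.
|V_P| = √(V_Px² + V_Py²) = 0.74128 m/s.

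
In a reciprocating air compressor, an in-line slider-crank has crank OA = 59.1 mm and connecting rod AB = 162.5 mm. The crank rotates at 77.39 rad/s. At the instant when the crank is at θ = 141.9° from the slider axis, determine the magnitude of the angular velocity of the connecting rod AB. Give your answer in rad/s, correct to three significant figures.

ω = 77.39 rad/s
The rod makes angle φ with the slider axis where L sinφ = r sinθ; differentiating, L cosφ·φ̇ = r ω cosθ.
L cosφ = √(L² − r² sin²θ) = 0.15836 m.
|ω_rod| = r ω |cosθ| / √(L² − r² sin²θ) = 0.0591·77.39·0.78694/0.15836 = 22.729 rad/s.

22.7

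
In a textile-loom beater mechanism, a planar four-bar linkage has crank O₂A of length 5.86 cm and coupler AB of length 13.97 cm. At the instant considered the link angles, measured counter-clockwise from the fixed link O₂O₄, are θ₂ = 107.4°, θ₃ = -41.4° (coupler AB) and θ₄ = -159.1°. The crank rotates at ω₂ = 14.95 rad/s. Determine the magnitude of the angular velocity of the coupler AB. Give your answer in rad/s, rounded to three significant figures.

7.07

ω₂ = 14.95 rad/s
Differentiating the loop-closure r₂e^{iθ₂}+r₃e^{iθ₃}=r₁+r₄e^{iθ₄} gives r₂ω₂e^{iθ₂}+r₃ω₃e^{iθ₃}=r₄ω₄e^{iθ₄}.
Eliminating the other unknown: ω₃ = r₂ω₂ sin(θ₄−θ₂) / [r₃ sin(θ₃−θ₄)].
Numerator sine = +0.99813; denominator sine = +0.88539.
Result = 0.0586·14.95·(+0.99813) / (0.1397·(+0.88539)) = +7.0696 rad/s; magnitude 7.0696 rad/s.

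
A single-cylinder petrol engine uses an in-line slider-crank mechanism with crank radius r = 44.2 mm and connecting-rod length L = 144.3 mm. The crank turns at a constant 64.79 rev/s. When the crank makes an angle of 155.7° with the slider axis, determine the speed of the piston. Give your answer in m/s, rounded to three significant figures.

5.32

ω = 2π·64.8 = 407.1 rad/s
For an in-line slider-crank, x = r cosθ + √(L² − r² sin²θ), so v = −rω sinθ·[1 + r cosθ/√(L² − r² sin²θ)].
With r = 0.0442 m, L = 0.1443 m, θ = 155.7°: √(L² − r² sin²θ) = 0.14315 m.
v = −0.0442·407.1·0.41151·[1 + 0.0442·-0.91140/0.14315] = -5.3208 m/s.
|v| = 5.3208 m/s.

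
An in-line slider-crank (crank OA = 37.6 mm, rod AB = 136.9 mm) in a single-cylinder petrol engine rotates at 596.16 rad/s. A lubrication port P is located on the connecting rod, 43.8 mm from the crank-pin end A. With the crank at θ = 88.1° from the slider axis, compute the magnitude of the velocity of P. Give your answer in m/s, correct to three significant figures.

22.5

ω = 596.2 rad/s.  Crank-pin speed |V_A| = rω = 22.416 m/s, perpendicular to OA.
Rod angle: sinφ = −(r/L) sinθ ⇒ φ = -15.932°; ω_rod = −rω cosθ/√(L²−r²sin²θ) = -5.6456 rad/s.
V_P = V_A + ω_rod × AP, with AP = 0.0438 m along the rod.
Components: V_Px = −rω sinθ − a·ω_rod·sinφ = -22.471 m/s;  V_Py = rω cosθ + a·ω_rod·cosφ = +0.50542 m/s.
|V_P| = √(V_Px² + V_Py²) = 22.477 m/s.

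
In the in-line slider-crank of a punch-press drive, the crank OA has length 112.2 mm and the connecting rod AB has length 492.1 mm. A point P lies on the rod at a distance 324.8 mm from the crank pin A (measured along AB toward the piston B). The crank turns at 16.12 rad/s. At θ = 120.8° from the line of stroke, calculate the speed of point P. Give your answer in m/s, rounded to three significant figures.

1.47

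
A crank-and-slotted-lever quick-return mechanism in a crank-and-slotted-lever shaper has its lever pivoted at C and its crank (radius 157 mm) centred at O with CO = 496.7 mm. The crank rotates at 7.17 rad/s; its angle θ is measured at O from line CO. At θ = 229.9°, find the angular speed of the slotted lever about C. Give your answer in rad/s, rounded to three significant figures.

ω = 7.17 rad/s
Crank pin A relative to C: A = (d + r cosθ, r sinθ); lever angle φ = atan2(r sinθ, d + r cosθ).
Differentiating tanφ: φ̇ = rω(d cosθ + r)/(d² + r² + 2dr cosθ).
d² + r² + 2dr cosθ = |CA|² = 0.1709 m²;  d cosθ + r = -0.16294 m.
|ω_lever| = |0.157·7.17·-0.16294| / 0.1709 = 1.0732 rad/s.

1.07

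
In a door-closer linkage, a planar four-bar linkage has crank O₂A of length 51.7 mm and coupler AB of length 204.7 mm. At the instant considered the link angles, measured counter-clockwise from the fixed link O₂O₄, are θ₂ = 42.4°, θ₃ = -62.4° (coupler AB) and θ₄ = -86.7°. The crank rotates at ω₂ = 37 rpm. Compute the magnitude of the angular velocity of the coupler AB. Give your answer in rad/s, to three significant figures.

1.85

ω₂ = 3.875 rad/s (from 37 rpm).
Differentiating the loop-closure r₂e^{iθ₂}+r₃e^{iθ₃}=r₁+r₄e^{iθ₄} gives r₂ω₂e^{iθ₂}+r₃ω₃e^{iθ₃}=r₄ω₄e^{iθ₄}.
Eliminating the other unknown: ω₃ = r₂ω₂ sin(θ₄−θ₂) / [r₃ sin(θ₃−θ₄)].
Numerator sine = -0.77605; denominator sine = +0.41151.
Result = 0.0517·3.875·(-0.77605) / (0.2047·(+0.41151)) = -1.8455 rad/s; magnitude 1.8455 rad/s.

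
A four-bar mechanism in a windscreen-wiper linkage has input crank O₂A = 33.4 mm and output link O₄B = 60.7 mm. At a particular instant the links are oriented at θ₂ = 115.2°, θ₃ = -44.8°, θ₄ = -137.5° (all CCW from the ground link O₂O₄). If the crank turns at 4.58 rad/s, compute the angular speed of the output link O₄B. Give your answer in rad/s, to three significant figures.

ω₂ = 4.58 rad/s
Differentiating the loop-closure r₂e^{iθ₂}+r₃e^{iθ₃}=r₁+r₄e^{iθ₄} gives r₂ω₂e^{iθ₂}+r₃ω₃e^{iθ₃}=r₄ω₄e^{iθ₄}.
Eliminating the other unknown: ω₄ = r₂ω₂ sin(θ₂−θ₃) / [r₄ sin(θ₄−θ₃)].
Numerator sine = +0.34202; denominator sine = -0.99889.
Result = 0.0334·4.58·(+0.34202) / (0.0607·(-0.99889)) = -0.86289 rad/s; magnitude 0.86289 rad/s.

0.863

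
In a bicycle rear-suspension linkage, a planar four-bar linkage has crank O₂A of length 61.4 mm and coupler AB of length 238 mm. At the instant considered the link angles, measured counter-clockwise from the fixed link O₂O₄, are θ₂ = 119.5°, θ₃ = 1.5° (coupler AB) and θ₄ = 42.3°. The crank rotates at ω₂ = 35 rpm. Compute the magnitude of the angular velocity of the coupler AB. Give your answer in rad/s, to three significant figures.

ω₂ = 3.665 rad/s (from 35 rpm).
Differentiating the loop-closure r₂e^{iθ₂}+r₃e^{iθ₃}=r₁+r₄e^{iθ₄} gives r₂ω₂e^{iθ₂}+r₃ω₃e^{iθ₃}=r₄ω₄e^{iθ₄}.
Eliminating the other unknown: ω₃ = r₂ω₂ sin(θ₄−θ₂) / [r₃ sin(θ₃−θ₄)].
Numerator sine = -0.97515; denominator sine = -0.65342.
Result = 0.0614·3.665·(-0.97515) / (0.238·(-0.65342)) = +1.4111 rad/s; magnitude 1.4111 rad/s.

1.41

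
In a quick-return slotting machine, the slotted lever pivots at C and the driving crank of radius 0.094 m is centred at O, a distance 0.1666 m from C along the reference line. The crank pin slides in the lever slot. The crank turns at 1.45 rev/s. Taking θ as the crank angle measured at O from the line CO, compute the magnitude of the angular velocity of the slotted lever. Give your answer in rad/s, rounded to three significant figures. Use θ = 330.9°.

ω = 9.111 rad/s (from 1.45 rev/s).
Crank pin A relative to C: A = (d + r cosθ, r sinθ); lever angle φ = atan2(r sinθ, d + r cosθ).
Differentiating tanφ: φ̇ = rω(d cosθ + r)/(d² + r² + 2dr cosθ).
d² + r² + 2dr cosθ = |CA|² = 0.0639588 m²;  d cosθ + r = +0.23957 m.
|ω_lever| = |0.094·9.111·+0.23957| / 0.0639588 = 3.2078 rad/s.

3.21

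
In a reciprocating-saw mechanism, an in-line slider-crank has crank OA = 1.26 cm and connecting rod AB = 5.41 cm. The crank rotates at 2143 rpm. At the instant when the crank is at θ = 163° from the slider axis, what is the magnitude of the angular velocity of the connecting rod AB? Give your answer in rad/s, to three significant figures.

50.1

ω = 224.4 rad/s (converted from 2143 rpm).
The rod makes angle φ with the slider axis where L sinφ = r sinθ; differentiating, L cosφ·φ̇ = r ω cosθ.
L cosφ = √(L² − r² sin²θ) = 0.053974 m.
|ω_rod| = r ω |cosθ| / √(L² − r² sin²θ) = 0.0126·224.4·0.95630/0.053974 = 50.099 rad/s.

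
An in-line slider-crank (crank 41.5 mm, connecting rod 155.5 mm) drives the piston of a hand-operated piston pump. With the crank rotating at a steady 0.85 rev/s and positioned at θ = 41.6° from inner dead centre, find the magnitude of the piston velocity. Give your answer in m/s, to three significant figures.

0.177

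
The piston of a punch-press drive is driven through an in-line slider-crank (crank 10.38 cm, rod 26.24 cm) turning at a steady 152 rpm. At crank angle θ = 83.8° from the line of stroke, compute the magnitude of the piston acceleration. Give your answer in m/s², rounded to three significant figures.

8.19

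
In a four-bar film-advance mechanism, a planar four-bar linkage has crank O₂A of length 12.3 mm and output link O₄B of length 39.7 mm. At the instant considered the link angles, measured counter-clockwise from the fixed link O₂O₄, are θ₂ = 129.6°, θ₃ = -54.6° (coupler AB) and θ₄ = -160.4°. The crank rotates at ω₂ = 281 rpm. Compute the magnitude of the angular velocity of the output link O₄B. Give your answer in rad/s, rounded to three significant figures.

0.694

ω₂ = 29.43 rad/s (from 281 rpm).
Differentiating the loop-closure r₂e^{iθ₂}+r₃e^{iθ₃}=r₁+r₄e^{iθ₄} gives r₂ω₂e^{iθ₂}+r₃ω₃e^{iθ₃}=r₄ω₄e^{iθ₄}.
Eliminating the other unknown: ω₄ = r₂ω₂ sin(θ₂−θ₃) / [r₄ sin(θ₄−θ₃)].
Numerator sine = -0.07324; denominator sine = -0.96222.
Result = 0.0123·29.43·(-0.07324) / (0.0397·(-0.96222)) = +0.69393 rad/s; magnitude 0.69393 rad/s.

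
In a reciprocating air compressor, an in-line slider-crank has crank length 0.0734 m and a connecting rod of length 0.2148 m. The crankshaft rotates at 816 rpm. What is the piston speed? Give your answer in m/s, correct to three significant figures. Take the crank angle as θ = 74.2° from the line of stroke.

ω = 2π·816/60 = 85.45 rad/s
For an in-line slider-crank, x = r cosθ + √(L² − r² sin²θ), so v = −rω sinθ·[1 + r cosθ/√(L² − r² sin²θ)].
With r = 0.0734 m, L = 0.2148 m, θ = 74.2°: √(L² − r² sin²θ) = 0.20286 m.
v = −0.0734·85.45·0.96222·[1 + 0.0734·0.27228/0.20286] = -6.6297 m/s.
|v| = 6.6297 m/s.

6.63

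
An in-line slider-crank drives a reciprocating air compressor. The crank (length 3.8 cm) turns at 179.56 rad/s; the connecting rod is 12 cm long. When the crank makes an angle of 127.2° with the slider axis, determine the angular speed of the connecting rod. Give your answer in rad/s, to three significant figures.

35.5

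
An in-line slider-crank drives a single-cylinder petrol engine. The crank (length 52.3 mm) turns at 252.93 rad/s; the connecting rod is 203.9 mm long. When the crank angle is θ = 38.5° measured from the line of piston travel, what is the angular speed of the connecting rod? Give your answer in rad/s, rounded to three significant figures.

51.4

ω = 252.9 rad/s
The rod makes angle φ with the slider axis where L sinφ = r sinθ; differentiating, L cosφ·φ̇ = r ω cosθ.
L cosφ = √(L² − r² sin²θ) = 0.20128 m.
|ω_rod| = r ω |cosθ| / √(L² − r² sin²θ) = 0.0523·252.9·0.78261/0.20128 = 51.432 rad/s.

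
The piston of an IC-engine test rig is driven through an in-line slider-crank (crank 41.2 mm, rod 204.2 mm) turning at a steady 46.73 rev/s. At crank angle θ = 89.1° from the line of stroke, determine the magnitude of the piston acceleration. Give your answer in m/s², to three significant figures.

676

ω = 2π·46.7 = 293.6 rad/s
x(θ) = r cosθ + √(L² − r² sin²θ); with ω constant, a = ω²·d²x/dθ².
d²x/dθ² = −r cosθ − r²(cos2θ)/√u − r⁴ sin²2θ/(4u^{3/2}),  u = L² − r² sin²θ = 0.0400006 m².
Substituting r = 0.0412 m, L = 0.2042 m, θ = 89.1°: d²x/dθ² = +0.0078357 m.
a = ω²·d²x/dθ² = (293.6)²·(+0.0078357) = +675.51 m/s²;  |a| = 675.51 m/s².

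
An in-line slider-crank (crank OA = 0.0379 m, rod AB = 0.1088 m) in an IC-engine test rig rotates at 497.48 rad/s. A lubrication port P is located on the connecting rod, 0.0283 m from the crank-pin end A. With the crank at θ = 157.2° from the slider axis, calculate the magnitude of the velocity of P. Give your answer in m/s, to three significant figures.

ω = 497.5 rad/s.  Crank-pin speed |V_A| = rω = 18.854 m/s, perpendicular to OA.
Rod angle: sinφ = −(r/L) sinθ ⇒ φ = -7.758°; ω_rod = −rω cosθ/√(L²−r²sin²θ) = +161.23 rad/s.
V_P = V_A + ω_rod × AP, with AP = 0.0283 m along the rod.
Components: V_Px = −rω sinθ − a·ω_rod·sinφ = -6.6905 m/s;  V_Py = rω cosθ + a·ω_rod·cosφ = -12.86 m/s.
|V_P| = √(V_Px² + V_Py²) = 14.496 m/s.

14.5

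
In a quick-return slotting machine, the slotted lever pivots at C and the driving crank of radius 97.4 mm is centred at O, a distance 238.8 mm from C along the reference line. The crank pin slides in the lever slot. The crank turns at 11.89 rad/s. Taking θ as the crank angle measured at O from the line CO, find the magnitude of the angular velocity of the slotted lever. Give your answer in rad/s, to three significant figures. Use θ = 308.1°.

ω = 11.89 rad/s
Crank pin A relative to C: A = (d + r cosθ, r sinθ); lever angle φ = atan2(r sinθ, d + r cosθ).
Differentiating tanφ: φ̇ = rω(d cosθ + r)/(d² + r² + 2dr cosθ).
d² + r² + 2dr cosθ = |CA|² = 0.0952156 m²;  d cosθ + r = +0.24475 m.
|ω_lever| = |0.0974·11.89·+0.24475| / 0.0952156 = 2.9768 rad/s.

2.98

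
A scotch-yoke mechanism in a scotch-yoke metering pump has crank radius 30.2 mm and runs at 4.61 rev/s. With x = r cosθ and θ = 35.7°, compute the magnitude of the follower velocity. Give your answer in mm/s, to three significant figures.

ω = 28.97 rad/s (from 4.61 rev/s).
x = r cosθ ⇒ ẋ = −rω sinθ.
|v| = rω|sinθ| = 0.0302·28.97·|sin 35.7°| = 0.51046 m/s = 510.46 mm/s.

510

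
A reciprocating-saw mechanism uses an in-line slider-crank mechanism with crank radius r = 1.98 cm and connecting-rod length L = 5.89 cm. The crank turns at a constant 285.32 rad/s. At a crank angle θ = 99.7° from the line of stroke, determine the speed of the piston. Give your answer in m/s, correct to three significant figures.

ω = 285.3 rad/s
For an in-line slider-crank, x = r cosθ + √(L² − r² sin²θ), so v = −rω sinθ·[1 + r cosθ/√(L² − r² sin²θ)].
With r = 0.0198 m, L = 0.0589 m, θ = 99.7°: √(L² − r² sin²θ) = 0.055572 m.
v = −0.0198·285.3·0.98570·[1 + 0.0198·-0.16849/0.055572] = -5.2343 m/s.
|v| = 5.2343 m/s.

5.23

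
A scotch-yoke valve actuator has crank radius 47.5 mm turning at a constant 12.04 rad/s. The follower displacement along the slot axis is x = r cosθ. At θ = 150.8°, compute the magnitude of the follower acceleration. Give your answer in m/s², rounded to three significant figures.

ω = 12.04 rad/s
x = r cosθ ⇒ ẍ = −rω² cosθ (ω constant).
|a| = rω²|cosθ| = 0.0475·(12.04)²·|cos 150.8°| = 6.0107 m/s².

6.01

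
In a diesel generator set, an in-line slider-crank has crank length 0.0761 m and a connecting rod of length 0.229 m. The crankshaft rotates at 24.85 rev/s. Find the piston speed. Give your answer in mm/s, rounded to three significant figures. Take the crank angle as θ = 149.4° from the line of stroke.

ω = 2π·24.9 = 156.1 rad/s
For an in-line slider-crank, x = r cosθ + √(L² − r² sin²θ), so v = −rω sinθ·[1 + r cosθ/√(L² − r² sin²θ)].
With r = 0.0761 m, L = 0.229 m, θ = 149.4°: √(L² − r² sin²θ) = 0.2257 m.
v = −0.0761·156.1·0.50904·[1 + 0.0761·-0.86074/0.2257] = -4.2931 m/s.
|v| = 4.2931 m/s = 4293.1 mm/s.

4290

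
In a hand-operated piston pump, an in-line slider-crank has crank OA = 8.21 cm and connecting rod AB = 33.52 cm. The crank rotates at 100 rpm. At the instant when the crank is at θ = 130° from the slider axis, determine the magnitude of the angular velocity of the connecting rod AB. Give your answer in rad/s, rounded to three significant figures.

1.68

ω = 10.47 rad/s (converted from 100 rpm).
The rod makes angle φ with the slider axis where L sinφ = r sinθ; differentiating, L cosφ·φ̇ = r ω cosθ.
L cosφ = √(L² − r² sin²θ) = 0.32925 m.
|ω_rod| = r ω |cosθ| / √(L² − r² sin²θ) = 0.0821·10.47·0.64279/0.32925 = 1.6785 rad/s.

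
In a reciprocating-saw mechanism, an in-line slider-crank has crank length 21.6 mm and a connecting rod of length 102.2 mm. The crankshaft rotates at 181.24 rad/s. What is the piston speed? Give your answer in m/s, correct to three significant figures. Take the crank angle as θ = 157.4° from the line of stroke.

ω = 181.2 rad/s
For an in-line slider-crank, x = r cosθ + √(L² − r² sin²θ), so v = −rω sinθ·[1 + r cosθ/√(L² − r² sin²θ)].
With r = 0.0216 m, L = 0.1022 m, θ = 157.4°: √(L² − r² sin²θ) = 0.10186 m.
v = −0.0216·181.2·0.38430·[1 + 0.0216·-0.92321/0.10186] = -1.2099 m/s.
|v| = 1.2099 m/s.

1.21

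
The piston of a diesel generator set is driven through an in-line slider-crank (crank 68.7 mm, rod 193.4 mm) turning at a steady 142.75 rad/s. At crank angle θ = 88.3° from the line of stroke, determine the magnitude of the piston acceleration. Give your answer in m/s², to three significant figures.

489

ω = 142.8 rad/s
x(θ) = r cosθ + √(L² − r² sin²θ); with ω constant, a = ω²·d²x/dθ².
d²x/dθ² = −r cosθ − r²(cos2θ)/√u − r⁴ sin²2θ/(4u^{3/2}),  u = L² − r² sin²θ = 0.032688 m².
Substituting r = 0.0687 m, L = 0.1934 m, θ = 88.3°: d²x/dθ² = +0.024017 m.
a = ω²·d²x/dθ² = (142.8)²·(+0.024017) = +489.42 m/s²;  |a| = 489.42 m/s².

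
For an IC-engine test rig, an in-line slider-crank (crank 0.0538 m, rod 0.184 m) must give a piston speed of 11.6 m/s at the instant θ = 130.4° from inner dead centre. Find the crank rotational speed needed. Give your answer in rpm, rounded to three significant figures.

For an in-line slider-crank, |v_piston| = rω|sinθ|·[1 + r cosθ/√(L² − r² sin²θ)].
With r = 0.0538 m, L = 0.184 m, θ = 130.4°: the bracketed kinematic factor |dx/dθ| = 0.033007 m.
ω = v/|dx/dθ| = 11.6/0.033007 = 351.44 rad/s.
N = 60ω/(2π) = 3356 rpm.

3360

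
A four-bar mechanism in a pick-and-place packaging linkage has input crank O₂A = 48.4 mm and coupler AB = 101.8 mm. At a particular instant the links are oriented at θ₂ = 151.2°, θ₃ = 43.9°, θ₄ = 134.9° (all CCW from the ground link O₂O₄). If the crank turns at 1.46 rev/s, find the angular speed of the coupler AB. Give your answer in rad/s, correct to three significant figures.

1.22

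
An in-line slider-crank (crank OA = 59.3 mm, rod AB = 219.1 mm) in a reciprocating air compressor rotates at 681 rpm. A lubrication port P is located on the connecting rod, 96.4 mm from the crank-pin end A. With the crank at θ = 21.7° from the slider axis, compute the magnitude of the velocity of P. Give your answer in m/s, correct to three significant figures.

2.80

ω = 71.31 rad/s.  Crank-pin speed |V_A| = rω = 4.2289 m/s, perpendicular to OA.
Rod angle: sinφ = −(r/L) sinθ ⇒ φ = -5.743°; ω_rod = −rω cosθ/√(L²−r²sin²θ) = -18.024 rad/s.
V_P = V_A + ω_rod × AP, with AP = 0.0964 m along the rod.
Components: V_Px = −rω sinθ − a·ω_rod·sinφ = -1.7375 m/s;  V_Py = rω cosθ + a·ω_rod·cosφ = +2.2004 m/s.
|V_P| = √(V_Px² + V_Py²) = 2.8037 m/s.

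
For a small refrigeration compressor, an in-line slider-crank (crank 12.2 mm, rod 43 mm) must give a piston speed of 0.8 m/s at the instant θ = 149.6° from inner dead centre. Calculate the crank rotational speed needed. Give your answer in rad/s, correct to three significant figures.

172

For an in-line slider-crank, |v_piston| = rω|sinθ|·[1 + r cosθ/√(L² − r² sin²θ)].
With r = 0.0122 m, L = 0.043 m, θ = 149.6°: the bracketed kinematic factor |dx/dθ| = 0.004647 m.
ω = v/|dx/dθ| = 0.8/0.004647 = 172.15 rad/s.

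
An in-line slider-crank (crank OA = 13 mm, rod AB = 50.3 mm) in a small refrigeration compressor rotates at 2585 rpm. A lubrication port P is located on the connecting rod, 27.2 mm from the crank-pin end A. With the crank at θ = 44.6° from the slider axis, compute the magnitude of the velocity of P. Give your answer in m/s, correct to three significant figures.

2.95

ω = 270.7 rad/s.  Crank-pin speed |V_A| = rω = 3.5191 m/s, perpendicular to OA.
Rod angle: sinφ = −(r/L) sinθ ⇒ φ = -10.455°; ω_rod = −rω cosθ/√(L²−r²sin²θ) = -50.656 rad/s.
V_P = V_A + ω_rod × AP, with AP = 0.0272 m along the rod.
Components: V_Px = −rω sinθ − a·ω_rod·sinφ = -2.721 m/s;  V_Py = rω cosθ + a·ω_rod·cosφ = +1.1507 m/s.
|V_P| = √(V_Px² + V_Py²) = 2.9543 m/s.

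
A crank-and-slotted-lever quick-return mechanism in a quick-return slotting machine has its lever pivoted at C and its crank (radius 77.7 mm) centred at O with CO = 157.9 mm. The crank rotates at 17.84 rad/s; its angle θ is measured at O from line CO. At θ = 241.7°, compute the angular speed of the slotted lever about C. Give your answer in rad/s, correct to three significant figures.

0.204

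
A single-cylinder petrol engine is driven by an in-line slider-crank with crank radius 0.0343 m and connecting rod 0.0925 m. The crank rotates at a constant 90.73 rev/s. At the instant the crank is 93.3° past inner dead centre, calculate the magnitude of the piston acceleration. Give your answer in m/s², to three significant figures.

ω = 2π·90.7 = 570.1 rad/s
x(θ) = r cosθ + √(L² − r² sin²θ); with ω constant, a = ω²·d²x/dθ².
d²x/dθ² = −r cosθ − r²(cos2θ)/√u − r⁴ sin²2θ/(4u^{3/2}),  u = L² − r² sin²θ = 0.00738366 m².
Substituting r = 0.0343 m, L = 0.0925 m, θ = 93.3°: d²x/dθ² = +0.015568 m.
a = ω²·d²x/dθ² = (570.1)²·(+0.015568) = +5059.4 m/s²;  |a| = 5059.4 m/s².

5060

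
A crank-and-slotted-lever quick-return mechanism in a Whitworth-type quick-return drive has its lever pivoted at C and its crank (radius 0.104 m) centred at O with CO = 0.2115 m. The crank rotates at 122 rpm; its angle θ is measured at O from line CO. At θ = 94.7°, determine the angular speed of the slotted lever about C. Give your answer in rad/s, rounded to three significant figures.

2.22

ω = 12.78 rad/s (from 122 rpm).
Crank pin A relative to C: A = (d + r cosθ, r sinθ); lever angle φ = atan2(r sinθ, d + r cosθ).
Differentiating tanφ: φ̇ = rω(d cosθ + r)/(d² + r² + 2dr cosθ).
d² + r² + 2dr cosθ = |CA|² = 0.0519436 m²;  d cosθ + r = +0.08667 m.
|ω_lever| = |0.104·12.78·+0.08667| / 0.0519436 = 2.217 rad/s.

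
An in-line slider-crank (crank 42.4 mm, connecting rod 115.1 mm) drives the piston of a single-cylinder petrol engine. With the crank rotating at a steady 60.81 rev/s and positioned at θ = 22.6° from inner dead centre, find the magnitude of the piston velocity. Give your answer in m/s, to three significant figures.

8.36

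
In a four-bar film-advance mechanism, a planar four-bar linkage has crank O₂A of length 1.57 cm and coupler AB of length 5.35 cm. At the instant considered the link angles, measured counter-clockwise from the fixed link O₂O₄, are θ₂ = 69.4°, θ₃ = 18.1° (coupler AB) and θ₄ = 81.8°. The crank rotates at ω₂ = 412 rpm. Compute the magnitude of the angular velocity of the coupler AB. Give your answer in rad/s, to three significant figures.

3.03

ω₂ = 43.14 rad/s (from 412 rpm).
Differentiating the loop-closure r₂e^{iθ₂}+r₃e^{iθ₃}=r₁+r₄e^{iθ₄} gives r₂ω₂e^{iθ₂}+r₃ω₃e^{iθ₃}=r₄ω₄e^{iθ₄}.
Eliminating the other unknown: ω₃ = r₂ω₂ sin(θ₄−θ₂) / [r₃ sin(θ₃−θ₄)].
Numerator sine = +0.21474; denominator sine = -0.89649.
Result = 0.0157·43.14·(+0.21474) / (0.0535·(-0.89649)) = -3.0327 rad/s; magnitude 3.0327 rad/s.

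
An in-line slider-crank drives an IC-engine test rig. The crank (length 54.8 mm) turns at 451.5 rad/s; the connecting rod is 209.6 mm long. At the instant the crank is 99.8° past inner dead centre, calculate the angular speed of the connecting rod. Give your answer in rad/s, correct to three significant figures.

ω = 451.5 rad/s
The rod makes angle φ with the slider axis where L sinφ = r sinθ; differentiating, L cosφ·φ̇ = r ω cosθ.
L cosφ = √(L² − r² sin²θ) = 0.20252 m.
|ω_rod| = r ω |cosθ| / √(L² − r² sin²θ) = 0.0548·451.5·0.17021/0.20252 = 20.794 rad/s.

20.8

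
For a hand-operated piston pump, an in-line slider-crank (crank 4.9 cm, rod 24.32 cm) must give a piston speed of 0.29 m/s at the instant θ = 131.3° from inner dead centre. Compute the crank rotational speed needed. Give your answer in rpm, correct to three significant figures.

For an in-line slider-crank, |v_piston| = rω|sinθ|·[1 + r cosθ/√(L² − r² sin²θ)].
With r = 0.049 m, L = 0.2432 m, θ = 131.3°: the bracketed kinematic factor |dx/dθ| = 0.03186 m.
ω = v/|dx/dθ| = 0.29/0.03186 = 9.1024 rad/s.
N = 60ω/(2π) = 86.922 rpm.

86.9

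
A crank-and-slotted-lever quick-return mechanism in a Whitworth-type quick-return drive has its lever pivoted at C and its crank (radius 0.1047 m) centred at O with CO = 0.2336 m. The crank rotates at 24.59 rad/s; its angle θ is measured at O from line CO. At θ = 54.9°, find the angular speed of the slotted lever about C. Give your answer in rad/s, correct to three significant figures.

ω = 24.59 rad/s
Crank pin A relative to C: A = (d + r cosθ, r sinθ); lever angle φ = atan2(r sinθ, d + r cosθ).
Differentiating tanφ: φ̇ = rω(d cosθ + r)/(d² + r² + 2dr cosθ).
d² + r² + 2dr cosθ = |CA|² = 0.0936579 m²;  d cosθ + r = +0.23902 m.
|ω_lever| = |0.1047·24.59·+0.23902| / 0.0936579 = 6.5705 rad/s.

6.57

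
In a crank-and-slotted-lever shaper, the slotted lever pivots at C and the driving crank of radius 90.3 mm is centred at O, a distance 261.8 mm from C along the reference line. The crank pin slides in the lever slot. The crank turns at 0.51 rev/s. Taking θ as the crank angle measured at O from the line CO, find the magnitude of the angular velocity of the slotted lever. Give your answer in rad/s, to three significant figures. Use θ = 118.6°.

0.187

ω = 3.204 rad/s (from 0.51 rev/s).
Crank pin A relative to C: A = (d + r cosθ, r sinθ); lever angle φ = atan2(r sinθ, d + r cosθ).
Differentiating tanφ: φ̇ = rω(d cosθ + r)/(d² + r² + 2dr cosθ).
d² + r² + 2dr cosθ = |CA|² = 0.0540603 m²;  d cosθ + r = -0.035022 m.
|ω_lever| = |0.0903·3.204·-0.035022| / 0.0540603 = 0.18745 rad/s.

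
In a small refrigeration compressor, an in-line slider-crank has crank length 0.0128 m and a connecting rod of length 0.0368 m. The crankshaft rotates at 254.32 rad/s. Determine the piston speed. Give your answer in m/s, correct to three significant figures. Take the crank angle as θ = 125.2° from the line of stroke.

2.10

ω = 254.3 rad/s
For an in-line slider-crank, x = r cosθ + √(L² − r² sin²θ), so v = −rω sinθ·[1 + r cosθ/√(L² − r² sin²θ)].
With r = 0.0128 m, L = 0.0368 m, θ = 125.2°: √(L² − r² sin²θ) = 0.035282 m.
v = −0.0128·254.3·0.81714·[1 + 0.0128·-0.57643/0.035282] = -2.1038 m/s.
|v| = 2.1038 m/s.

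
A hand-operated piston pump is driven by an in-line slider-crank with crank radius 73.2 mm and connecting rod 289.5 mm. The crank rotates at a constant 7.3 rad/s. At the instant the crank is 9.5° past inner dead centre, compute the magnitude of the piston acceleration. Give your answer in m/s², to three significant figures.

4.78

ω = 7.3 rad/s
x(θ) = r cosθ + √(L² − r² sin²θ); with ω constant, a = ω²·d²x/dθ².
d²x/dθ² = −r cosθ − r²(cos2θ)/√u − r⁴ sin²2θ/(4u^{3/2}),  u = L² − r² sin²θ = 0.0836643 m².
Substituting r = 0.0732 m, L = 0.2895 m, θ = 9.5°: d²x/dθ² = -0.089743 m.
a = ω²·d²x/dθ² = (7.3)²·(-0.089743) = -4.7824 m/s²;  |a| = 4.7824 m/s².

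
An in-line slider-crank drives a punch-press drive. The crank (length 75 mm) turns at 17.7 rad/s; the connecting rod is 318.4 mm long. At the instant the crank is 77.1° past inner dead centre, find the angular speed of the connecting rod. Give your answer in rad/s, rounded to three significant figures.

0.956

ω = 17.7 rad/s
The rod makes angle φ with the slider axis where L sinφ = r sinθ; differentiating, L cosφ·φ̇ = r ω cosθ.
L cosφ = √(L² − r² sin²θ) = 0.30989 m.
|ω_rod| = r ω |cosθ| / √(L² − r² sin²θ) = 0.075·17.7·0.22325/0.30989 = 0.95634 rad/s.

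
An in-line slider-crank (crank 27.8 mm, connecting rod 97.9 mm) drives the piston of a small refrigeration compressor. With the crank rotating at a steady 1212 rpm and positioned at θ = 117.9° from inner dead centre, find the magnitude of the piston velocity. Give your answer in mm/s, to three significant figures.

ω = 2π·1212/60 = 126.9 rad/s
For an in-line slider-crank, x = r cosθ + √(L² − r² sin²θ), so v = −rω sinθ·[1 + r cosθ/√(L² − r² sin²θ)].
With r = 0.0278 m, L = 0.0979 m, θ = 117.9°: √(L² − r² sin²θ) = 0.094767 m.
v = −0.0278·126.9·0.88377·[1 + 0.0278·-0.46793/0.094767] = -2.6902 m/s.
|v| = 2.6902 m/s = 2690.2 mm/s.

2690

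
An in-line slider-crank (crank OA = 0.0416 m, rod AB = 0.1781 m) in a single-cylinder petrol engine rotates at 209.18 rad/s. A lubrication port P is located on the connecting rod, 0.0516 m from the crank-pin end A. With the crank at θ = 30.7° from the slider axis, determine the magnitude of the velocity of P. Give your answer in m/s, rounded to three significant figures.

7.10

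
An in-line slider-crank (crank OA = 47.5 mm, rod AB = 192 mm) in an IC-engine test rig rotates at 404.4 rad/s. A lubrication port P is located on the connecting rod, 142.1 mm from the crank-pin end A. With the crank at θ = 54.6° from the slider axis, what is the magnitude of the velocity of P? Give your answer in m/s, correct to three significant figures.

ω = 404.4 rad/s.  Crank-pin speed |V_A| = rω = 19.209 m/s, perpendicular to OA.
Rod angle: sinφ = −(r/L) sinθ ⇒ φ = -11.634°; ω_rod = −rω cosθ/√(L²−r²sin²θ) = -59.171 rad/s.
V_P = V_A + ω_rod × AP, with AP = 0.1421 m along the rod.
Components: V_Px = −rω sinθ − a·ω_rod·sinφ = -17.353 m/s;  V_Py = rω cosθ + a·ω_rod·cosφ = +2.892 m/s.
|V_P| = √(V_Px² + V_Py²) = 17.593 m/s.

17.6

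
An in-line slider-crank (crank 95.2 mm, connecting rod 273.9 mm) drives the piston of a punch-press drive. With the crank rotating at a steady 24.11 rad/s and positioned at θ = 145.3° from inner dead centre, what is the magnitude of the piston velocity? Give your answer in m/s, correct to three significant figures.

0.926

ω = 24.11 rad/s
For an in-line slider-crank, x = r cosθ + √(L² − r² sin²θ), so v = −rω sinθ·[1 + r cosθ/√(L² − r² sin²θ)].
With r = 0.0952 m, L = 0.2739 m, θ = 145.3°: √(L² − r² sin²θ) = 0.26848 m.
v = −0.0952·24.11·0.56928·[1 + 0.0952·-0.82214/0.26848] = -0.92574 m/s.
|v| = 0.92574 m/s.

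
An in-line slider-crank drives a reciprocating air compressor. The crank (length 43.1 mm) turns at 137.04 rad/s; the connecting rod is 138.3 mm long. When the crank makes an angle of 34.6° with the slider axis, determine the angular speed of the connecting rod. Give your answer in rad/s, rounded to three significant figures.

35.7

ω = 137 rad/s
The rod makes angle φ with the slider axis where L sinφ = r sinθ; differentiating, L cosφ·φ̇ = r ω cosθ.
L cosφ = √(L² − r² sin²θ) = 0.13612 m.
|ω_rod| = r ω |cosθ| / √(L² − r² sin²θ) = 0.0431·137·0.82314/0.13612 = 35.718 rad/s.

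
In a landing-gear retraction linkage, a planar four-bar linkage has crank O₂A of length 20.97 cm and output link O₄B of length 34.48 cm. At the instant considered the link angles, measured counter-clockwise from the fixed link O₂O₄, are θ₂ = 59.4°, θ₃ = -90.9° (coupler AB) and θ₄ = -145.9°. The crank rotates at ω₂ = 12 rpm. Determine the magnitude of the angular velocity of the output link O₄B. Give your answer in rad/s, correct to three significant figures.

0.462

ω₂ = 1.257 rad/s (from 12 rpm).
Differentiating the loop-closure r₂e^{iθ₂}+r₃e^{iθ₃}=r₁+r₄e^{iθ₄} gives r₂ω₂e^{iθ₂}+r₃ω₃e^{iθ₃}=r₄ω₄e^{iθ₄}.
Eliminating the other unknown: ω₄ = r₂ω₂ sin(θ₂−θ₃) / [r₄ sin(θ₄−θ₃)].
Numerator sine = +0.49546; denominator sine = -0.81915.
Result = 0.2097·1.257·(+0.49546) / (0.3448·(-0.81915)) = -0.46226 rad/s; magnitude 0.46226 rad/s.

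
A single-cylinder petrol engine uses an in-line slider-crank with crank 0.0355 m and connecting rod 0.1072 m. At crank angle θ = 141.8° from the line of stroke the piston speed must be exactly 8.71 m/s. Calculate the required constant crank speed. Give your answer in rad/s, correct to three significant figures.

For an in-line slider-crank, |v_piston| = rω|sinθ|·[1 + r cosθ/√(L² − r² sin²θ)].
With r = 0.0355 m, L = 0.1072 m, θ = 141.8°: the bracketed kinematic factor |dx/dθ| = 0.016117 m.
ω = v/|dx/dθ| = 8.71/0.016117 = 540.44 rad/s.

540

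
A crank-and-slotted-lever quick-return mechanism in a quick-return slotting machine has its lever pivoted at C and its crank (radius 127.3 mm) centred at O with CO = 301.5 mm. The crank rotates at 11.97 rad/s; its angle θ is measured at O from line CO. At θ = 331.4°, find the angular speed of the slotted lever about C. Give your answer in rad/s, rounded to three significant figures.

ω = 11.97 rad/s
Crank pin A relative to C: A = (d + r cosθ, r sinθ); lever angle φ = atan2(r sinθ, d + r cosθ).
Differentiating tanφ: φ̇ = rω(d cosθ + r)/(d² + r² + 2dr cosθ).
d² + r² + 2dr cosθ = |CA|² = 0.174503 m²;  d cosθ + r = +0.39201 m.
|ω_lever| = |0.1273·11.97·+0.39201| / 0.174503 = 3.4231 rad/s.

3.42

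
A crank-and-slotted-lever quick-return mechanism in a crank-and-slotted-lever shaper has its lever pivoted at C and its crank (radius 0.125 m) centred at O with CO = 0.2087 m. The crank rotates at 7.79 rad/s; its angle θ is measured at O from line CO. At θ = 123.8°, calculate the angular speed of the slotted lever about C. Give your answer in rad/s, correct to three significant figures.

0.287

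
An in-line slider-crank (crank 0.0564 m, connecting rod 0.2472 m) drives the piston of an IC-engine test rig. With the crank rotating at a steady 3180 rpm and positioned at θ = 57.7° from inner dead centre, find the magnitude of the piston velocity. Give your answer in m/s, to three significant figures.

17.8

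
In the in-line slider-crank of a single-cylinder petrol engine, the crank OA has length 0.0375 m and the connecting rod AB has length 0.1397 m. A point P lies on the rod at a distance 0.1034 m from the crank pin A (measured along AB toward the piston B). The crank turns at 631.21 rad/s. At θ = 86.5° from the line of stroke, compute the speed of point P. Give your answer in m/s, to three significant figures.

ω = 631.2 rad/s.  Crank-pin speed |V_A| = rω = 23.67 m/s, perpendicular to OA.
Rod angle: sinφ = −(r/L) sinθ ⇒ φ = -15.541°; ω_rod = −rω cosθ/√(L²−r²sin²θ) = -10.736 rad/s.
V_P = V_A + ω_rod × AP, with AP = 0.1034 m along the rod.
Components: V_Px = −rω sinθ − a·ω_rod·sinφ = -23.924 m/s;  V_Py = rω cosθ + a·ω_rod·cosφ = +0.37548 m/s.
|V_P| = √(V_Px² + V_Py²) = 23.927 m/s.

23.9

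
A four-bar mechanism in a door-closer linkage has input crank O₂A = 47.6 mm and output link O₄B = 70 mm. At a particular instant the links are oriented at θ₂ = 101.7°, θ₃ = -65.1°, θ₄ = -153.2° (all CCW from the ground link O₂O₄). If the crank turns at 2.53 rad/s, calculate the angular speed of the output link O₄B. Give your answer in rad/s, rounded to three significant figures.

ω₂ = 2.53 rad/s
Differentiating the loop-closure r₂e^{iθ₂}+r₃e^{iθ₃}=r₁+r₄e^{iθ₄} gives r₂ω₂e^{iθ₂}+r₃ω₃e^{iθ₃}=r₄ω₄e^{iθ₄}.
Eliminating the other unknown: ω₄ = r₂ω₂ sin(θ₂−θ₃) / [r₄ sin(θ₄−θ₃)].
Numerator sine = +0.22835; denominator sine = -0.99945.
Result = 0.0476·2.53·(+0.22835) / (0.07·(-0.99945)) = -0.39307 rad/s; magnitude 0.39307 rad/s.

0.393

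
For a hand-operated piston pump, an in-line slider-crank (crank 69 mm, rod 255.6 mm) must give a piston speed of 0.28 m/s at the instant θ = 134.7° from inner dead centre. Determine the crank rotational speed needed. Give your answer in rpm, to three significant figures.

67.6

For an in-line slider-crank, |v_piston| = rω|sinθ|·[1 + r cosθ/√(L² − r² sin²θ)].
With r = 0.069 m, L = 0.2556 m, θ = 134.7°: the bracketed kinematic factor |dx/dθ| = 0.039556 m.
ω = v/|dx/dθ| = 0.28/0.039556 = 7.0786 rad/s.
N = 60ω/(2π) = 67.595 rpm.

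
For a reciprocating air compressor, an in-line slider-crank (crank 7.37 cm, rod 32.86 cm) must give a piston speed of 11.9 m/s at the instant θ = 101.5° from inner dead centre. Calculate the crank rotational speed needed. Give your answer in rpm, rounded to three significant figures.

1650

For an in-line slider-crank, |v_piston| = rω|sinθ|·[1 + r cosθ/√(L² − r² sin²θ)].
With r = 0.0737 m, L = 0.3286 m, θ = 101.5°: the bracketed kinematic factor |dx/dθ| = 0.06891 m.
ω = v/|dx/dθ| = 11.9/0.06891 = 172.69 rad/s.
N = 60ω/(2π) = 1649.1 rpm.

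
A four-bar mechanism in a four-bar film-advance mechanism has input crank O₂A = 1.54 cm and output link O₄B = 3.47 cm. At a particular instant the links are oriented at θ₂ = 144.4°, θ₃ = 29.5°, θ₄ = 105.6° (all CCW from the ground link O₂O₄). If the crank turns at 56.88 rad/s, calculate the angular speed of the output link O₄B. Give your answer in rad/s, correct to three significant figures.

ω₂ = 56.88 rad/s
Differentiating the loop-closure r₂e^{iθ₂}+r₃e^{iθ₃}=r₁+r₄e^{iθ₄} gives r₂ω₂e^{iθ₂}+r₃ω₃e^{iθ₃}=r₄ω₄e^{iθ₄}.
Eliminating the other unknown: ω₄ = r₂ω₂ sin(θ₂−θ₃) / [r₄ sin(θ₄−θ₃)].
Numerator sine = +0.90704; denominator sine = +0.97072.
Result = 0.0154·56.88·(+0.90704) / (0.0347·(+0.97072)) = +23.588 rad/s; magnitude 23.588 rad/s.

23.6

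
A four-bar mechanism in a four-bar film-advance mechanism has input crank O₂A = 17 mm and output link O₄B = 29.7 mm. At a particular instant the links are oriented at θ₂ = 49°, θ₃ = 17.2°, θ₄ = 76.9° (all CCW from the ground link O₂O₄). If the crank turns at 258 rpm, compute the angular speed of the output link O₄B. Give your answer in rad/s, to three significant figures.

ω₂ = 27.02 rad/s (from 258 rpm).
Differentiating the loop-closure r₂e^{iθ₂}+r₃e^{iθ₃}=r₁+r₄e^{iθ₄} gives r₂ω₂e^{iθ₂}+r₃ω₃e^{iθ₃}=r₄ω₄e^{iθ₄}.
Eliminating the other unknown: ω₄ = r₂ω₂ sin(θ₂−θ₃) / [r₄ sin(θ₄−θ₃)].
Numerator sine = +0.52696; denominator sine = +0.86340.
Result = 0.017·27.02·(+0.52696) / (0.0297·(+0.86340)) = +9.4385 rad/s; magnitude 9.4385 rad/s.

9.44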